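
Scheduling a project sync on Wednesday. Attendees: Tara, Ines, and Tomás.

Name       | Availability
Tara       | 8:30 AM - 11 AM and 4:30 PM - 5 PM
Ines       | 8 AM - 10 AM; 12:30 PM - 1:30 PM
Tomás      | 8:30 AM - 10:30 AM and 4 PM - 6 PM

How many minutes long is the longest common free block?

90

Tara ∩ Ines: 08:30-10:00.
Tara ∩ Ines ∩ Tomás: 08:30-10:00.
Those are the intersection windows.
The longest is 08:30-10:00 at 90 minutes.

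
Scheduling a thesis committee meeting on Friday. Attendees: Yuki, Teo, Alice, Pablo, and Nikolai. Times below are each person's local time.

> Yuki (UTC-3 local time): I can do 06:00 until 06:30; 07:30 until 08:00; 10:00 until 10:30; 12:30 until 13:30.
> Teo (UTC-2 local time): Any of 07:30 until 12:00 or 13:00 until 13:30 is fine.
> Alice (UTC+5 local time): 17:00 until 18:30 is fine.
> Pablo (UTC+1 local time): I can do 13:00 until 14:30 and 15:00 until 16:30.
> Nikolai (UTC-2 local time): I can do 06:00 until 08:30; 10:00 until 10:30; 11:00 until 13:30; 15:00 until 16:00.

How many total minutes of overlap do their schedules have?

Yuki in UTC: 09:00-09:30, 10:30-11:00, 13:00-13:30, 15:30-16:30 (add 3h to convert from UTC-3).
Teo in UTC: 09:30-14:00, 15:00-15:30 (add 2h to convert from UTC-2).
Alice in UTC: 12:00-13:30 (subtract 5h to convert from UTC+5).
Pablo in UTC: 12:00-13:30, 14:00-15:30 (subtract 1h to convert from UTC+1).
Nikolai in UTC: 08:00-10:30, 12:00-12:30, 13:00-15:30, 17:00-18:00 (add 2h to convert from UTC-2).
Yuki ∩ Teo: 10:30-11:00, 13:00-13:30.
Yuki ∩ Teo ∩ Alice: 13:00-13:30.
Yuki ∩ Teo ∩ Alice ∩ Pablo: 13:00-13:30.
Yuki ∩ Teo ∩ Alice ∩ Pablo ∩ Nikolai: 13:00-13:30.
That's a single block of 30 minutes.

30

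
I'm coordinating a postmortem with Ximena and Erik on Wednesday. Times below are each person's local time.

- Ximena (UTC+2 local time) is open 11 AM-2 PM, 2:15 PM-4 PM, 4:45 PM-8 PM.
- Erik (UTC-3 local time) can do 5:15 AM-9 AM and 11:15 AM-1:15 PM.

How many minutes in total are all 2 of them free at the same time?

270

Ximena in UTC: 09:00-12:00, 12:15-14:00, 14:45-18:00 (subtract 2h to convert from UTC+2).
Erik in UTC: 08:15-12:00, 14:15-16:15 (add 3h to convert from UTC-3).
Ximena ∩ Erik: 09:00-12:00, 14:45-16:15.
Summing the common windows: 180 + 90 = 270 minutes.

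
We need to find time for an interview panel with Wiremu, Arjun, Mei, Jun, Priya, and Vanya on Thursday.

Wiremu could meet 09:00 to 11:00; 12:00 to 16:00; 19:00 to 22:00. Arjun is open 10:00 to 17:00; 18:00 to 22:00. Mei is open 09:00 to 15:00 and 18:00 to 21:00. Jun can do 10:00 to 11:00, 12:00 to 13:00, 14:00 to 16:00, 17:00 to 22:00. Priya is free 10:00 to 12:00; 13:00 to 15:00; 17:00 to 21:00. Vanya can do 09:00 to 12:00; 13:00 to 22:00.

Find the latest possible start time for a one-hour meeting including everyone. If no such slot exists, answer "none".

Wiremu ∩ Arjun: 10:00-11:00, 12:00-16:00, 19:00-22:00.
Wiremu ∩ Arjun ∩ Mei: 10:00-11:00, 12:00-15:00, 19:00-21:00.
Wiremu ∩ Arjun ∩ Mei ∩ Jun: 10:00-11:00, 12:00-13:00, 14:00-15:00, 19:00-21:00.
Wiremu ∩ Arjun ∩ Mei ∩ Jun ∩ Priya: 10:00-11:00, 14:00-15:00, 19:00-21:00.
Wiremu ∩ Arjun ∩ Mei ∩ Jun ∩ Priya ∩ Vanya: 10:00-11:00, 14:00-15:00, 19:00-21:00.
Those are the intersection windows.
The last common window of at least 60 minutes is 19:00-21:00; a 60-minute meeting can start as late as 20:00 and still end by 21:00.

20:00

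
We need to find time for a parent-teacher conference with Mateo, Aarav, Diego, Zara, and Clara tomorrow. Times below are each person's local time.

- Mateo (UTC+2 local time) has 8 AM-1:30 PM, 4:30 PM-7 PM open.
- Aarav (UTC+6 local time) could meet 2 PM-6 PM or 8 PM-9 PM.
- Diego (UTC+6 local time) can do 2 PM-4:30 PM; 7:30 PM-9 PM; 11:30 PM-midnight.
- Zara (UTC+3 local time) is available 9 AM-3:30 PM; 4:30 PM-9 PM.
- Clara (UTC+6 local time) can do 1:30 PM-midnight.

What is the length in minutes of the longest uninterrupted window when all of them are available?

150

Mateo in UTC: 06:00-11:30, 14:30-17:00 (subtract 2h to convert from UTC+2).
Aarav in UTC: 08:00-12:00, 14:00-15:00 (subtract 6h to convert from UTC+6).
Diego in UTC: 08:00-10:30, 13:30-15:00, 17:30-18:00 (subtract 6h to convert from UTC+6).
Zara in UTC: 06:00-12:30, 13:30-18:00 (subtract 3h to convert from UTC+3).
Clara in UTC: 07:30-18:00 (subtract 6h to convert from UTC+6).
Mateo ∩ Aarav: 08:00-11:30, 14:30-15:00.
Mateo ∩ Aarav ∩ Diego: 08:00-10:30, 14:30-15:00.
Mateo ∩ Aarav ∩ Diego ∩ Zara: 08:00-10:30, 14:30-15:00.
Mateo ∩ Aarav ∩ Diego ∩ Zara ∩ Clara: 08:00-10:30, 14:30-15:00.
So the common availability across everyone is 08:00-10:30, 14:30-15:00.
The longest is 08:00-10:30 at 150 minutes.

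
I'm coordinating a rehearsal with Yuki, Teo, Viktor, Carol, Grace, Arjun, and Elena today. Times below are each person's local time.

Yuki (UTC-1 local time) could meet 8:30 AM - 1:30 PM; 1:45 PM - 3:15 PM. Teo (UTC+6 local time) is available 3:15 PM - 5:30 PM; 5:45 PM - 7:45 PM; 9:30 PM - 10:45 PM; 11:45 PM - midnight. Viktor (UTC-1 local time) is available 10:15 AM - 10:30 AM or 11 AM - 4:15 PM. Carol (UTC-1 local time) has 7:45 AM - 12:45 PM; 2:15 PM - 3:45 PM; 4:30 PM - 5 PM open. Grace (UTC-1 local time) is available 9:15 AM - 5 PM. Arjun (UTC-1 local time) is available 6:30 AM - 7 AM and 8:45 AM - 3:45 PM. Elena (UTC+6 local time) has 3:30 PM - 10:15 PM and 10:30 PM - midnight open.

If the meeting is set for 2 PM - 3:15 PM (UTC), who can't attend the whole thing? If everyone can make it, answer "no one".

Yuki in UTC: 09:30-14:30, 14:45-16:15 (add 1h to convert from UTC-1).
Teo in UTC: 09:15-11:30, 11:45-13:45, 15:30-16:45, 17:45-18:00 (subtract 6h to convert from UTC+6).
Viktor in UTC: 11:15-11:30, 12:00-17:15 (add 1h to convert from UTC-1).
Carol in UTC: 08:45-13:45, 15:15-16:45, 17:30-18:00 (add 1h to convert from UTC-1).
Grace in UTC: 10:15-18:00 (add 1h to convert from UTC-1).
Arjun in UTC: 07:30-08:00, 09:45-16:45 (add 1h to convert from UTC-1).
Elena in UTC: 09:30-16:15, 16:30-18:00 (subtract 6h to convert from UTC+6).
Yuki: not fully free for 14:00-15:15. Teo: not fully free for 14:00-15:15. Viktor: free for 14:00-15:15. Carol: not fully free for 14:00-15:15. Grace: free for 14:00-15:15. Arjun: free for 14:00-15:15. Elena: free for 14:00-15:15.

Carol, Teo, Yuki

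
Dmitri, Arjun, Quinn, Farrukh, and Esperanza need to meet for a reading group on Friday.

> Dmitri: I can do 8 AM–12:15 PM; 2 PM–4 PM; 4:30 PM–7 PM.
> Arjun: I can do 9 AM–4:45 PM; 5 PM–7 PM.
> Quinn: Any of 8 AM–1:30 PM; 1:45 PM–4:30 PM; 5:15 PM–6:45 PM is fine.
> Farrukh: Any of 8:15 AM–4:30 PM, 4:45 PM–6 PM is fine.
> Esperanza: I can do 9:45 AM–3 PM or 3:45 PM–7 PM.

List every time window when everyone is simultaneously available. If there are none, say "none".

Dmitri ∩ Arjun: 09:00-12:15, 14:00-16:00, 16:30-16:45, 17:00-19:00.
Dmitri ∩ Arjun ∩ Quinn: 09:00-12:15, 14:00-16:00, 17:15-18:45.
Dmitri ∩ Arjun ∩ Quinn ∩ Farrukh: 09:00-12:15, 14:00-16:00, 17:15-18:00.
Dmitri ∩ Arjun ∩ Quinn ∩ Farrukh ∩ Esperanza: 09:45-12:15, 14:00-15:00, 15:45-16:00, 17:15-18:00.

09:45-12:15, 14:00-15:00, 15:45-16:00, 17:15-18:00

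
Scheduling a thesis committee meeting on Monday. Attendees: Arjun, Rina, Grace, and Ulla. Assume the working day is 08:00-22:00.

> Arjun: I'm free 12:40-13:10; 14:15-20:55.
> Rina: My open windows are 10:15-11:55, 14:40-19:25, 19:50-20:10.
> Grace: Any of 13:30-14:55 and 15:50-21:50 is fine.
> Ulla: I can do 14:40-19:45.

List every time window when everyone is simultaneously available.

14:40-14:55, 15:50-19:25

Arjun ∩ Rina: 14:40-19:25, 19:50-20:10.
Arjun ∩ Rina ∩ Grace: 14:40-14:55, 15:50-19:25, 19:50-20:10.
Arjun ∩ Rina ∩ Grace ∩ Ulla: 14:40-14:55, 15:50-19:25.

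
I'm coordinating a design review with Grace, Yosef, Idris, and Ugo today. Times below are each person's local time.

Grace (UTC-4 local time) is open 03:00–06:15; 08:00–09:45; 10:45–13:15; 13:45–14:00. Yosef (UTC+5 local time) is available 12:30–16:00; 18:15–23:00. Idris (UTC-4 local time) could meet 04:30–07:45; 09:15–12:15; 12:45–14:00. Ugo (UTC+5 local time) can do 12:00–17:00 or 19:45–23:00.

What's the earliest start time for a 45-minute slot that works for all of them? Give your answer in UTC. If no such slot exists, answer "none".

08:30

Grace in UTC: 07:00-10:15, 12:00-13:45, 14:45-17:15, 17:45-18:00 (add 4h to convert from UTC-4).
Yosef in UTC: 07:30-11:00, 13:15-18:00 (subtract 5h to convert from UTC+5).
Idris in UTC: 08:30-11:45, 13:15-16:15, 16:45-18:00 (add 4h to convert from UTC-4).
Ugo in UTC: 07:00-12:00, 14:45-18:00 (subtract 5h to convert from UTC+5).
Grace ∩ Yosef: 07:30-10:15, 13:15-13:45, 14:45-17:15, 17:45-18:00.
Grace ∩ Yosef ∩ Idris: 08:30-10:15, 13:15-13:45, 14:45-16:15, 16:45-17:15, 17:45-18:00.
Grace ∩ Yosef ∩ Idris ∩ Ugo: 08:30-10:15, 14:45-16:15, 16:45-17:15, 17:45-18:00.
The first common window of at least 45 minutes is 08:30-10:15, so the earliest start is 08:30.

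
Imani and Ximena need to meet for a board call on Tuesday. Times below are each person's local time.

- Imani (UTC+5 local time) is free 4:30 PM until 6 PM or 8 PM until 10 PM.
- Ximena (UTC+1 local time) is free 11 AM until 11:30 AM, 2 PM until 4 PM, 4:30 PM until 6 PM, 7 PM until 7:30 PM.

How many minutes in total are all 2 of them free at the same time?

90

Imani in UTC: 11:30-13:00, 15:00-17:00 (subtract 5h to convert from UTC+5).
Ximena in UTC: 10:00-10:30, 13:00-15:00, 15:30-17:00, 18:00-18:30 (subtract 1h to convert from UTC+1).
Imani ∩ Ximena: 15:30-17:00.
That's a single block of 90 minutes.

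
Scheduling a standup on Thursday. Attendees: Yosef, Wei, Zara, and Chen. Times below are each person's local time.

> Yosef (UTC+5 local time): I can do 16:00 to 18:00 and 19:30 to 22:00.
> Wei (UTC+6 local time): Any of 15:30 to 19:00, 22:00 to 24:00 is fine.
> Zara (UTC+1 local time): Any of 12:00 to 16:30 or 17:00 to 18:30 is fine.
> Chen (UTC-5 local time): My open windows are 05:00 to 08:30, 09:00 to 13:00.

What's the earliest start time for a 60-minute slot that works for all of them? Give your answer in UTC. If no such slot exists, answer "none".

Yosef in UTC: 11:00-13:00, 14:30-17:00 (subtract 5h to convert from UTC+5).
Wei in UTC: 09:30-13:00, 16:00-18:00 (subtract 6h to convert from UTC+6).
Zara in UTC: 11:00-15:30, 16:00-17:30 (subtract 1h to convert from UTC+1).
Chen in UTC: 10:00-13:30, 14:00-18:00 (add 5h to convert from UTC-5).
Yosef ∩ Wei: 11:00-13:00, 16:00-17:00.
Yosef ∩ Wei ∩ Zara: 11:00-13:00, 16:00-17:00.
Yosef ∩ Wei ∩ Zara ∩ Chen: 11:00-13:00, 16:00-17:00.
Those are the intersection windows.
The first common window of at least 60 minutes is 11:00-13:00, so the earliest start is 11:00.

11:00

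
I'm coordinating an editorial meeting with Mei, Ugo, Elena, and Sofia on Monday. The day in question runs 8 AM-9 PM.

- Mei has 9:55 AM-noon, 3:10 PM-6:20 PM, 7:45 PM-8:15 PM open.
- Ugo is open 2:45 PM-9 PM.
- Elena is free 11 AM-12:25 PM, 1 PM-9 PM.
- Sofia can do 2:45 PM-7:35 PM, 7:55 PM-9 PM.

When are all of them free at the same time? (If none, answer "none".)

15:10-18:20, 19:55-20:15

Mei ∩ Ugo: 15:10-18:20, 19:45-20:15.
Mei ∩ Ugo ∩ Elena: 15:10-18:20, 19:45-20:15.
Mei ∩ Ugo ∩ Elena ∩ Sofia: 15:10-18:20, 19:55-20:15.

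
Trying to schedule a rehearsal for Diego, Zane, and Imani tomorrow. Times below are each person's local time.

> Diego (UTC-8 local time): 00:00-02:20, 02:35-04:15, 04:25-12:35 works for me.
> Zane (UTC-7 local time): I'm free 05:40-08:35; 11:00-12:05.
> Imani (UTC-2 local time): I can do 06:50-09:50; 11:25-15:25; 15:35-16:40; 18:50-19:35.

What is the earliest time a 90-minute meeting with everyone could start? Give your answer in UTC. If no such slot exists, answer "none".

Diego in UTC: 08:00-10:20, 10:35-12:15, 12:25-20:35 (add 8h to convert from UTC-8).
Zane in UTC: 12:40-15:35, 18:00-19:05 (add 7h to convert from UTC-7).
Imani in UTC: 08:50-11:50, 13:25-17:25, 17:35-18:40, 20:50-21:35 (add 2h to convert from UTC-2).
Diego ∩ Zane: 12:40-15:35, 18:00-19:05.
Diego ∩ Zane ∩ Imani: 13:25-15:35, 18:00-18:40.
The first common window of at least 90 minutes is 13:25-15:35, so the earliest start is 13:25.

13:25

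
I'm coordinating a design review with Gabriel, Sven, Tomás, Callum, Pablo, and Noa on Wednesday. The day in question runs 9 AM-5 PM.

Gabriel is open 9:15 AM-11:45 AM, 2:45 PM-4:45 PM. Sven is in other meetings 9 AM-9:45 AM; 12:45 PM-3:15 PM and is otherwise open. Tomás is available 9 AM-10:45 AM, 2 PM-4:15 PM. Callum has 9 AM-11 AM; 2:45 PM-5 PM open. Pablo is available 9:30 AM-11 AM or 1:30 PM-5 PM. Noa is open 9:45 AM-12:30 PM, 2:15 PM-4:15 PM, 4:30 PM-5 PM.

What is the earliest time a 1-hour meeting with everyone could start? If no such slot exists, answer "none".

09:45

Gabriel free: 09:15-11:45, 14:45-16:45.
Sven free: 09:45-12:45, 15:15-17:00 (invert busy blocks within the working day).
Tomás free: 09:00-10:45, 14:00-16:15.
Callum free: 09:00-11:00, 14:45-17:00.
Pablo free: 09:30-11:00, 13:30-17:00.
Noa free: 09:45-12:30, 14:15-16:15, 16:30-17:00.
Gabriel ∩ Sven: 09:45-11:45, 15:15-16:45.
Gabriel ∩ Sven ∩ Tomás: 09:45-10:45, 15:15-16:15.
Gabriel ∩ Sven ∩ Tomás ∩ Callum: 09:45-10:45, 15:15-16:15.
Gabriel ∩ Sven ∩ Tomás ∩ Callum ∩ Pablo: 09:45-10:45, 15:15-16:15.
Gabriel ∩ Sven ∩ Tomás ∩ Callum ∩ Pablo ∩ Noa: 09:45-10:45, 15:15-16:15.
Those are the intersection windows.
The first common window of at least 60 minutes is 09:45-10:45, so the earliest start is 09:45.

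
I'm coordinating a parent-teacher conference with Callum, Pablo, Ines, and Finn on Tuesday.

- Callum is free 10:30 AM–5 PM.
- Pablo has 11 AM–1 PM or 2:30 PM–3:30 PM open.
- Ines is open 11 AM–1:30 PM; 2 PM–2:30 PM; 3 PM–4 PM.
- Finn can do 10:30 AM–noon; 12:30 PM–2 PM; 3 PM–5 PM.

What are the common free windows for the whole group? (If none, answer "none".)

11:00-12:00, 12:30-13:00, 15:00-15:30

Callum ∩ Pablo: 11:00-13:00, 14:30-15:30.
Callum ∩ Pablo ∩ Ines: 11:00-13:00, 15:00-15:30.
Callum ∩ Pablo ∩ Ines ∩ Finn: 11:00-12:00, 12:30-13:00, 15:00-15:30.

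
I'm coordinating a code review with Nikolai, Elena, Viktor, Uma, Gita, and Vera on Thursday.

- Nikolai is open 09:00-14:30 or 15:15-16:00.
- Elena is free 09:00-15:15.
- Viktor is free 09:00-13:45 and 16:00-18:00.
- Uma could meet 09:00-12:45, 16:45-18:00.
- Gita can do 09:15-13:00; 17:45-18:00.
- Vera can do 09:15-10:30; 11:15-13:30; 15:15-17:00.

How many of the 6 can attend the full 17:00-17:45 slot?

2

Viktor and Uma can make the full 17:00-17:45 slot — that's 2.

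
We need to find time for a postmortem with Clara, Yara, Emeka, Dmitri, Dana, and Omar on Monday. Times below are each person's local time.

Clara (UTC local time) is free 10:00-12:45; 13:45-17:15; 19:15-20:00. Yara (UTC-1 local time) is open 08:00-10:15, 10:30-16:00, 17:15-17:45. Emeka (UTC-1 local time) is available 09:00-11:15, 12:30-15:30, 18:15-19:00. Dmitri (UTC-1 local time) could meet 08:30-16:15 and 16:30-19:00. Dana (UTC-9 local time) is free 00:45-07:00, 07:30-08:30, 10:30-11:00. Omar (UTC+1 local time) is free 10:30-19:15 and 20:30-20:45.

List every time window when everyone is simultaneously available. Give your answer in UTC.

Clara in UTC: 10:00-12:45, 13:45-17:15, 19:15-20:00.
Yara in UTC: 09:00-11:15, 11:30-17:00, 18:15-18:45 (add 1h to convert from UTC-1).
Emeka in UTC: 10:00-12:15, 13:30-16:30, 19:15-20:00 (add 1h to convert from UTC-1).
Dmitri in UTC: 09:30-17:15, 17:30-20:00 (add 1h to convert from UTC-1).
Dana in UTC: 09:45-16:00, 16:30-17:30, 19:30-20:00 (add 9h to convert from UTC-9).
Omar in UTC: 09:30-18:15, 19:30-19:45 (subtract 1h to convert from UTC+1).
Clara ∩ Yara: 10:00-11:15, 11:30-12:45, 13:45-17:00.
Clara ∩ Yara ∩ Emeka: 10:00-11:15, 11:30-12:15, 13:45-16:30.
Clara ∩ Yara ∩ Emeka ∩ Dmitri: 10:00-11:15, 11:30-12:15, 13:45-16:30.
Clara ∩ Yara ∩ Emeka ∩ Dmitri ∩ Dana: 10:00-11:15, 11:30-12:15, 13:45-16:00.
Clara ∩ Yara ∩ Emeka ∩ Dmitri ∩ Dana ∩ Omar: 10:00-11:15, 11:30-12:15, 13:45-16:00.
So the common availability across everyone is 10:00-11:15, 11:30-12:15, 13:45-16:00.

10:00-11:15, 11:30-12:15, 13:45-16:00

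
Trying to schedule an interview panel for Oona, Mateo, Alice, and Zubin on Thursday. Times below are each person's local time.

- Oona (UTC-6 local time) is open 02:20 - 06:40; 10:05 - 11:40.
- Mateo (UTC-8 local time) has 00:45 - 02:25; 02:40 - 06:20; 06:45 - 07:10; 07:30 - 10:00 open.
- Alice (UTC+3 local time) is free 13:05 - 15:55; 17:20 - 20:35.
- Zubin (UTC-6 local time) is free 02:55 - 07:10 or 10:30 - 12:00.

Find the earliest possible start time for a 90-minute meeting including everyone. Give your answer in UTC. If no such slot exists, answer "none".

Oona in UTC: 08:20-12:40, 16:05-17:40 (add 6h to convert from UTC-6).
Mateo in UTC: 08:45-10:25, 10:40-14:20, 14:45-15:10, 15:30-18:00 (add 8h to convert from UTC-8).
Alice in UTC: 10:05-12:55, 14:20-17:35 (subtract 3h to convert from UTC+3).
Zubin in UTC: 08:55-13:10, 16:30-18:00 (add 6h to convert from UTC-6).
Oona ∩ Mateo: 08:45-10:25, 10:40-12:40, 16:05-17:40.
Oona ∩ Mateo ∩ Alice: 10:05-10:25, 10:40-12:40, 16:05-17:35.
Oona ∩ Mateo ∩ Alice ∩ Zubin: 10:05-10:25, 10:40-12:40, 16:30-17:35.
So the common availability across everyone is 10:05-10:25, 10:40-12:40, 16:30-17:35.
The first common window of at least 90 minutes is 10:40-12:40, so the earliest start is 10:40.

10:40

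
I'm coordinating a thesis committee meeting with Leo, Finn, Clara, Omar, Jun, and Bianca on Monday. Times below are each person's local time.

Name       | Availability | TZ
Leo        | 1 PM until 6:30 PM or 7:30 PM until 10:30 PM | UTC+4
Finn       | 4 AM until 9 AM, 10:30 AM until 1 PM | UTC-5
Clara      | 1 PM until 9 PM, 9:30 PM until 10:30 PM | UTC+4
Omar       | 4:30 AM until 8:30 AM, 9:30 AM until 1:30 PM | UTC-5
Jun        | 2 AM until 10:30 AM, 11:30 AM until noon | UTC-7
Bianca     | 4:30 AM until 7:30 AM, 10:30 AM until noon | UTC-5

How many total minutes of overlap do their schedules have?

270

Leo in UTC: 09:00-14:30, 15:30-18:30 (subtract 4h to convert from UTC+4).
Finn in UTC: 09:00-14:00, 15:30-18:00 (add 5h to convert from UTC-5).
Clara in UTC: 09:00-17:00, 17:30-18:30 (subtract 4h to convert from UTC+4).
Omar in UTC: 09:30-13:30, 14:30-18:30 (add 5h to convert from UTC-5).
Jun in UTC: 09:00-17:30, 18:30-19:00 (add 7h to convert from UTC-7).
Bianca in UTC: 09:30-12:30, 15:30-17:00 (add 5h to convert from UTC-5).
Leo ∩ Finn: 09:00-14:00, 15:30-18:00.
Leo ∩ Finn ∩ Clara: 09:00-14:00, 15:30-17:00, 17:30-18:00.
Leo ∩ Finn ∩ Clara ∩ Omar: 09:30-13:30, 15:30-17:00, 17:30-18:00.
Leo ∩ Finn ∩ Clara ∩ Omar ∩ Jun: 09:30-13:30, 15:30-17:00.
Leo ∩ Finn ∩ Clara ∩ Omar ∩ Jun ∩ Bianca: 09:30-12:30, 15:30-17:00.
So the common availability across everyone is 09:30-12:30, 15:30-17:00.
Summing the common windows: 180 + 90 = 270 minutes.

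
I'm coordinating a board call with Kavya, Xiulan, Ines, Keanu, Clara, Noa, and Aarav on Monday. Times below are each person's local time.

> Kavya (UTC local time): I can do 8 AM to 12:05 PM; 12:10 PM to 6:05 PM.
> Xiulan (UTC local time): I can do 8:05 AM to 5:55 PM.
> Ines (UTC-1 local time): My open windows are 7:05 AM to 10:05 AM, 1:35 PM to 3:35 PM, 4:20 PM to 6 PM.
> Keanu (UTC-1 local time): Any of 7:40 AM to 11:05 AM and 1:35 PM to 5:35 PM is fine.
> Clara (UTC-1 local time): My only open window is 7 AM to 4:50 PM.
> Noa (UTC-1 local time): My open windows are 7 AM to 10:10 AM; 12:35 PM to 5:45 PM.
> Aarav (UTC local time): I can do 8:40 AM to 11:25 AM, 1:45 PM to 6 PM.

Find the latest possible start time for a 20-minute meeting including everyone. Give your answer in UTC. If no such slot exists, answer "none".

Kavya in UTC: 08:00-12:05, 12:10-18:05.
Xiulan in UTC: 08:05-17:55.
Ines in UTC: 08:05-11:05, 14:35-16:35, 17:20-19:00 (add 1h to convert from UTC-1).
Keanu in UTC: 08:40-12:05, 14:35-18:35 (add 1h to convert from UTC-1).
Clara in UTC: 08:00-17:50 (add 1h to convert from UTC-1).
Noa in UTC: 08:00-11:10, 13:35-18:45 (add 1h to convert from UTC-1).
Aarav in UTC: 08:40-11:25, 13:45-18:00.
Kavya ∩ Xiulan: 08:05-12:05, 12:10-17:55.
Kavya ∩ Xiulan ∩ Ines: 08:05-11:05, 14:35-16:35, 17:20-17:55.
Kavya ∩ Xiulan ∩ Ines ∩ Keanu: 08:40-11:05, 14:35-16:35, 17:20-17:55.
Kavya ∩ Xiulan ∩ Ines ∩ Keanu ∩ Clara: 08:40-11:05, 14:35-16:35, 17:20-17:50.
Kavya ∩ Xiulan ∩ Ines ∩ Keanu ∩ Clara ∩ Noa: 08:40-11:05, 14:35-16:35, 17:20-17:50.
Kavya ∩ Xiulan ∩ Ines ∩ Keanu ∩ Clara ∩ Noa ∩ Aarav: 08:40-11:05, 14:35-16:35, 17:20-17:50.
The last common window of at least 20 minutes is 17:20-17:50; a 20-minute meeting can start as late as 17:30 and still end by 17:50.

17:30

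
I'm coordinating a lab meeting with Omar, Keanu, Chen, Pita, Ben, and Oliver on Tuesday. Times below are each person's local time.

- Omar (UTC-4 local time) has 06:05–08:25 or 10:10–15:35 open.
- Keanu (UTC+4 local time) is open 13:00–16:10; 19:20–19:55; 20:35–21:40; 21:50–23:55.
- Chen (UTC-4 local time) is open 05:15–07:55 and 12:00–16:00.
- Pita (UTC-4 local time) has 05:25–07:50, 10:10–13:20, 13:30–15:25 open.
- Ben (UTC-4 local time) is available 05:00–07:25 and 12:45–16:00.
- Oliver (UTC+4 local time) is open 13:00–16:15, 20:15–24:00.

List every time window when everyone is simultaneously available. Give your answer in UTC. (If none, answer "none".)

10:05-11:25, 16:45-17:20, 17:30-17:40, 17:50-19:25

Omar in UTC: 10:05-12:25, 14:10-19:35 (add 4h to convert from UTC-4).
Keanu in UTC: 09:00-12:10, 15:20-15:55, 16:35-17:40, 17:50-19:55 (subtract 4h to convert from UTC+4).
Chen in UTC: 09:15-11:55, 16:00-20:00 (add 4h to convert from UTC-4).
Pita in UTC: 09:25-11:50, 14:10-17:20, 17:30-19:25 (add 4h to convert from UTC-4).
Ben in UTC: 09:00-11:25, 16:45-20:00 (add 4h to convert from UTC-4).
Oliver in UTC: 09:00-12:15, 16:15-20:00 (subtract 4h to convert from UTC+4).
Omar ∩ Keanu: 10:05-12:10, 15:20-15:55, 16:35-17:40, 17:50-19:35.
Omar ∩ Keanu ∩ Chen: 10:05-11:55, 16:35-17:40, 17:50-19:35.
Omar ∩ Keanu ∩ Chen ∩ Pita: 10:05-11:50, 16:35-17:20, 17:30-17:40, 17:50-19:25.
Omar ∩ Keanu ∩ Chen ∩ Pita ∩ Ben: 10:05-11:25, 16:45-17:20, 17:30-17:40, 17:50-19:25.
Omar ∩ Keanu ∩ Chen ∩ Pita ∩ Ben ∩ Oliver: 10:05-11:25, 16:45-17:20, 17:30-17:40, 17:50-19:25.
So the common availability across everyone is 10:05-11:25, 16:45-17:20, 17:30-17:40, 17:50-19:25.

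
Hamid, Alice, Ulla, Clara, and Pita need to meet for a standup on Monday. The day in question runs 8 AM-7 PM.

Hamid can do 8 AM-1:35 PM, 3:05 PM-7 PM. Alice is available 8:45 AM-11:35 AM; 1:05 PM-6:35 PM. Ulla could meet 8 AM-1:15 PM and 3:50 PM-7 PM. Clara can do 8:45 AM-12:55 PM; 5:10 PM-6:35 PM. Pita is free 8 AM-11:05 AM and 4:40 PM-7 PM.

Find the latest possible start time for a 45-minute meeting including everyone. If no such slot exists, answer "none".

17:50

Hamid ∩ Alice: 08:45-11:35, 13:05-13:35, 15:05-18:35.
Hamid ∩ Alice ∩ Ulla: 08:45-11:35, 13:05-13:15, 15:50-18:35.
Hamid ∩ Alice ∩ Ulla ∩ Clara: 08:45-11:35, 17:10-18:35.
Hamid ∩ Alice ∩ Ulla ∩ Clara ∩ Pita: 08:45-11:05, 17:10-18:35.
The last common window of at least 45 minutes is 17:10-18:35; a 45-minute meeting can start as late as 17:50 and still end by 18:35.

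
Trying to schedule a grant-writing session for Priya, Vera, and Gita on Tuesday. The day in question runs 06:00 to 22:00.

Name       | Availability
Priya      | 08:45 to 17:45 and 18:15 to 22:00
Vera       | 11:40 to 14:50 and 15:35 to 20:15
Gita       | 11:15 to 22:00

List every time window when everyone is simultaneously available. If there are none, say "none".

11:40-14:50, 15:35-17:45, 18:15-20:15

Priya ∩ Vera: 11:40-14:50, 15:35-17:45, 18:15-20:15.
Priya ∩ Vera ∩ Gita: 11:40-14:50, 15:35-17:45, 18:15-20:15.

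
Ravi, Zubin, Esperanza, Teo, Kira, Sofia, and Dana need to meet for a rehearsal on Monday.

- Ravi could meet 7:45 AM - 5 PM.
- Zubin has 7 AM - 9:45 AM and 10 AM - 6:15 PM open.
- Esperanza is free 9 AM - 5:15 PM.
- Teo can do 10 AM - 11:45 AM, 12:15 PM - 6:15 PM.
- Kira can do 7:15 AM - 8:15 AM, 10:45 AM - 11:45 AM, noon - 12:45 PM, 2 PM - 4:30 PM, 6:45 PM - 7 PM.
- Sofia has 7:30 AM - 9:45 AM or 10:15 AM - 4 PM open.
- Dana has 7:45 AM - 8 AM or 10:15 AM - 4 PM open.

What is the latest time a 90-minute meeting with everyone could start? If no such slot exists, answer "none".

Ravi ∩ Zubin: 07:45-09:45, 10:00-17:00.
Ravi ∩ Zubin ∩ Esperanza: 09:00-09:45, 10:00-17:00.
Ravi ∩ Zubin ∩ Esperanza ∩ Teo: 10:00-11:45, 12:15-17:00.
Ravi ∩ Zubin ∩ Esperanza ∩ Teo ∩ Kira: 10:45-11:45, 12:15-12:45, 14:00-16:30.
Ravi ∩ Zubin ∩ Esperanza ∩ Teo ∩ Kira ∩ Sofia: 10:45-11:45, 12:15-12:45, 14:00-16:00.
Ravi ∩ Zubin ∩ Esperanza ∩ Teo ∩ Kira ∩ Sofia ∩ Dana: 10:45-11:45, 12:15-12:45, 14:00-16:00.
So the common availability across everyone is 10:45-11:45, 12:15-12:45, 14:00-16:00.
The last common window of at least 90 minutes is 14:00-16:00; a 90-minute meeting can start as late as 14:30 and still end by 16:00.

14:30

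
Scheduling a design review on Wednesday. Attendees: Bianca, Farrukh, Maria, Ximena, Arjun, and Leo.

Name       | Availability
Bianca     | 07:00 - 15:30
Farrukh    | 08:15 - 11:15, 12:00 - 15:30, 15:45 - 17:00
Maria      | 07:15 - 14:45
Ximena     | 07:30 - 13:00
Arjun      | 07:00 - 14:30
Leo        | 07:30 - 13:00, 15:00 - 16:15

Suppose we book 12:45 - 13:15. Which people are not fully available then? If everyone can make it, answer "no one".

Bianca: free for 12:45-13:15. Farrukh: free for 12:45-13:15. Maria: free for 12:45-13:15. Ximena: not fully free for 12:45-13:15. Arjun: free for 12:45-13:15. Leo: not fully free for 12:45-13:15.

Leo, Ximena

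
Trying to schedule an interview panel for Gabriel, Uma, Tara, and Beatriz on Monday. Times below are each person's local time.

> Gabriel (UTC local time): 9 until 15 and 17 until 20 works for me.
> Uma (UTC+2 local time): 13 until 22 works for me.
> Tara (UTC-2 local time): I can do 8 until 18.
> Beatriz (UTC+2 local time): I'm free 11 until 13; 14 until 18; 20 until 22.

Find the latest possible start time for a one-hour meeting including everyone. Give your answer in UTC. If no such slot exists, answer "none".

Gabriel in UTC: 09:00-15:00, 17:00-20:00.
Uma in UTC: 11:00-20:00 (subtract 2h to convert from UTC+2).
Tara in UTC: 10:00-20:00 (add 2h to convert from UTC-2).
Beatriz in UTC: 09:00-11:00, 12:00-16:00, 18:00-20:00 (subtract 2h to convert from UTC+2).
Gabriel ∩ Uma: 11:00-15:00, 17:00-20:00.
Gabriel ∩ Uma ∩ Tara: 11:00-15:00, 17:00-20:00.
Gabriel ∩ Uma ∩ Tara ∩ Beatriz: 12:00-15:00, 18:00-20:00.
The last common window of at least 60 minutes is 18:00-20:00; a 60-minute meeting can start as late as 19:00 and still end by 20:00.

19:00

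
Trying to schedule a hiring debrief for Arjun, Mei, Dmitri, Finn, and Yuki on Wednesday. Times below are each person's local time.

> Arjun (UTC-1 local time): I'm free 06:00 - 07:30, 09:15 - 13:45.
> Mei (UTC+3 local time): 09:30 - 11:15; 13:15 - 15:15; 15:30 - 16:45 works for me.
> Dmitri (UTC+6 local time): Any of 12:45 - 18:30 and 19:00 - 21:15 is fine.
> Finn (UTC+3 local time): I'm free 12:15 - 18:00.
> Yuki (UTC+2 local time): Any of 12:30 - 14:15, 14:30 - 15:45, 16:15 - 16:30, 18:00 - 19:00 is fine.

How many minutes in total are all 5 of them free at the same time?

Arjun in UTC: 07:00-08:30, 10:15-14:45 (add 1h to convert from UTC-1).
Mei in UTC: 06:30-08:15, 10:15-12:15, 12:30-13:45 (subtract 3h to convert from UTC+3).
Dmitri in UTC: 06:45-12:30, 13:00-15:15 (subtract 6h to convert from UTC+6).
Finn in UTC: 09:15-15:00 (subtract 3h to convert from UTC+3).
Yuki in UTC: 10:30-12:15, 12:30-13:45, 14:15-14:30, 16:00-17:00 (subtract 2h to convert from UTC+2).
Arjun ∩ Mei: 07:00-08:15, 10:15-12:15, 12:30-13:45.
Arjun ∩ Mei ∩ Dmitri: 07:00-08:15, 10:15-12:15, 13:00-13:45.
Arjun ∩ Mei ∩ Dmitri ∩ Finn: 10:15-12:15, 13:00-13:45.
Arjun ∩ Mei ∩ Dmitri ∩ Finn ∩ Yuki: 10:30-12:15, 13:00-13:45.
Summing the common windows: 105 + 45 = 150 minutes.

150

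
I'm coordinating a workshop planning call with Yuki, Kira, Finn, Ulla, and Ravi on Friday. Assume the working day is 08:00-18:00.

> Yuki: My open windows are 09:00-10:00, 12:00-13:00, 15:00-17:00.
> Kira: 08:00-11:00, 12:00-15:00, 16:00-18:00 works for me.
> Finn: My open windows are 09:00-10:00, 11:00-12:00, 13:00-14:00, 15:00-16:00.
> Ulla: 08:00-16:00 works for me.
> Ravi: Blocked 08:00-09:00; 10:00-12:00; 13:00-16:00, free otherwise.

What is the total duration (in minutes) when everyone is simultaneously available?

Yuki free: 09:00-10:00, 12:00-13:00, 15:00-17:00.
Kira free: 08:00-11:00, 12:00-15:00, 16:00-18:00.
Finn free: 09:00-10:00, 11:00-12:00, 13:00-14:00, 15:00-16:00.
Ulla free: 08:00-16:00.
Ravi free: 09:00-10:00, 12:00-13:00, 16:00-18:00 (invert busy blocks within the working day).
Yuki ∩ Kira: 09:00-10:00, 12:00-13:00, 16:00-17:00.
Yuki ∩ Kira ∩ Finn: 09:00-10:00.
Yuki ∩ Kira ∩ Finn ∩ Ulla: 09:00-10:00.
Yuki ∩ Kira ∩ Finn ∩ Ulla ∩ Ravi: 09:00-10:00.
That's a single block of 60 minutes.

60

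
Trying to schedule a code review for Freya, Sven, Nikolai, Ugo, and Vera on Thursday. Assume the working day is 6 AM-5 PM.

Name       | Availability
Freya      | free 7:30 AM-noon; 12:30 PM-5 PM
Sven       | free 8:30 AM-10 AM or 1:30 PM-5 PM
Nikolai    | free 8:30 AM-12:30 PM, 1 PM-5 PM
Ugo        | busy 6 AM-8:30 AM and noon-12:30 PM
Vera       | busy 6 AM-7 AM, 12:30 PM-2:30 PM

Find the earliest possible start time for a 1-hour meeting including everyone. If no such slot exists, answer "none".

08:30

Freya free: 07:30-12:00, 12:30-17:00.
Sven free: 08:30-10:00, 13:30-17:00.
Nikolai free: 08:30-12:30, 13:00-17:00.
Ugo free: 08:30-12:00, 12:30-17:00 (invert busy blocks within the working day).
Vera free: 07:00-12:30, 14:30-17:00 (invert busy blocks within the working day).
Freya ∩ Sven: 08:30-10:00, 13:30-17:00.
Freya ∩ Sven ∩ Nikolai: 08:30-10:00, 13:30-17:00.
Freya ∩ Sven ∩ Nikolai ∩ Ugo: 08:30-10:00, 13:30-17:00.
Freya ∩ Sven ∩ Nikolai ∩ Ugo ∩ Vera: 08:30-10:00, 14:30-17:00.
Those are the intersection windows.
The first common window of at least 60 minutes is 08:30-10:00, so the earliest start is 08:30.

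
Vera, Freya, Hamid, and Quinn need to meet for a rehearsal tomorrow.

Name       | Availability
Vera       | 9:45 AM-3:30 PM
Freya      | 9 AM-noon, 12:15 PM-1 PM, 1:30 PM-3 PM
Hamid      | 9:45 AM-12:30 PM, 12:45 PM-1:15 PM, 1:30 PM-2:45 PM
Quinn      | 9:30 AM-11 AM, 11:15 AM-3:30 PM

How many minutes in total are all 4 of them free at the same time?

Vera ∩ Freya: 09:45-12:00, 12:15-13:00, 13:30-15:00.
Vera ∩ Freya ∩ Hamid: 09:45-12:00, 12:15-12:30, 12:45-13:00, 13:30-14:45.
Vera ∩ Freya ∩ Hamid ∩ Quinn: 09:45-11:00, 11:15-12:00, 12:15-12:30, 12:45-13:00, 13:30-14:45.
So the common availability across everyone is 09:45-11:00, 11:15-12:00, 12:15-12:30, 12:45-13:00, 13:30-14:45.
Summing the common windows: 75 + 45 + 15 + 15 + 75 = 225 minutes.

225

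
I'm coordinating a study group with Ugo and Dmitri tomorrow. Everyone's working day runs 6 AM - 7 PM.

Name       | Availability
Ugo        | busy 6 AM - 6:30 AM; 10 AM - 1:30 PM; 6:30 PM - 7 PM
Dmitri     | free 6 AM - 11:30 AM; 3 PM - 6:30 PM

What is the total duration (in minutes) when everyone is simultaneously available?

420

Ugo free: 06:30-10:00, 13:30-18:30 (invert busy blocks within the working day).
Dmitri free: 06:00-11:30, 15:00-18:30.
Ugo ∩ Dmitri: 06:30-10:00, 15:00-18:30.
Summing the common windows: 210 + 210 = 420 minutes.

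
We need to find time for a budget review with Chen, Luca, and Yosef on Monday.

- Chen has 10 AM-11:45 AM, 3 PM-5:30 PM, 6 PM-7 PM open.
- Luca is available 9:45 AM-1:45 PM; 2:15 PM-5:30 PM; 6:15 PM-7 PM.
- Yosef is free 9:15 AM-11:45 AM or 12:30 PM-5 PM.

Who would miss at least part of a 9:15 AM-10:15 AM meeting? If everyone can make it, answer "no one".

Chen: not fully free for 09:15-10:15. Luca: not fully free for 09:15-10:15. Yosef: free for 09:15-10:15.

Chen, Luca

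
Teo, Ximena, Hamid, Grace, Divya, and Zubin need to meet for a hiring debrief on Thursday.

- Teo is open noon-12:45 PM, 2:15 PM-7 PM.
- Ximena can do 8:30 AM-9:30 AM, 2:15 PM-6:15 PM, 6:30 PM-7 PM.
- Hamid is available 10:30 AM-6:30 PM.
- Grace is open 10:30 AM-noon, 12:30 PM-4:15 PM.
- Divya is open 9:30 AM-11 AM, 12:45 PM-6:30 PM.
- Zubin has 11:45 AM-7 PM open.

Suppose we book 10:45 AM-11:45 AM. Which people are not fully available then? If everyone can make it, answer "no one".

Divya, Teo, Ximena, Zubin

Teo: not fully free for 10:45-11:45. Ximena: not fully free for 10:45-11:45. Hamid: free for 10:45-11:45. Grace: free for 10:45-11:45. Divya: not fully free for 10:45-11:45. Zubin: not fully free for 10:45-11:45.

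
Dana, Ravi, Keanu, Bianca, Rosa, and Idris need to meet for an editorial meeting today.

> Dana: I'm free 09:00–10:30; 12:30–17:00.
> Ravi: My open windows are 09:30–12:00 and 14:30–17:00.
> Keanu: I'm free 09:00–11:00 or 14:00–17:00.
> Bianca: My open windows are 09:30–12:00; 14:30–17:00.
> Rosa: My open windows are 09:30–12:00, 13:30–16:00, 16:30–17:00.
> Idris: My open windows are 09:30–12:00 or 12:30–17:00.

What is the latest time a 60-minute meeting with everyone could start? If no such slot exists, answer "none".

Dana ∩ Ravi: 09:30-10:30, 14:30-17:00.
Dana ∩ Ravi ∩ Keanu: 09:30-10:30, 14:30-17:00.
Dana ∩ Ravi ∩ Keanu ∩ Bianca: 09:30-10:30, 14:30-17:00.
Dana ∩ Ravi ∩ Keanu ∩ Bianca ∩ Rosa: 09:30-10:30, 14:30-16:00, 16:30-17:00.
Dana ∩ Ravi ∩ Keanu ∩ Bianca ∩ Rosa ∩ Idris: 09:30-10:30, 14:30-16:00, 16:30-17:00.
Those are the intersection windows.
The last common window of at least 60 minutes is 14:30-16:00; a 60-minute meeting can start as late as 15:00 and still end by 16:00.

15:00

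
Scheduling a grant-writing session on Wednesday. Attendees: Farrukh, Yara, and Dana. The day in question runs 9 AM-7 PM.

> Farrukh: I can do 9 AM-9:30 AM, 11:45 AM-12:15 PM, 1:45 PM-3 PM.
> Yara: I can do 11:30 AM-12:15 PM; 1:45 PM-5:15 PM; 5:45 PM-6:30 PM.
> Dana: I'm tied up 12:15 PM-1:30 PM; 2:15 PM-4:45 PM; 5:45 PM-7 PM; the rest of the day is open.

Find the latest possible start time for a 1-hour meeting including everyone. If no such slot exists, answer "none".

none

Farrukh free: 09:00-09:30, 11:45-12:15, 13:45-15:00.
Yara free: 11:30-12:15, 13:45-17:15, 17:45-18:30.
Dana free: 09:00-12:15, 13:30-14:15, 16:45-17:45 (invert busy blocks within the working day).
Farrukh ∩ Yara: 11:45-12:15, 13:45-15:00.
Farrukh ∩ Yara ∩ Dana: 11:45-12:15, 13:45-14:15.
Those are the intersection windows.
No common window is at least 60 minutes long.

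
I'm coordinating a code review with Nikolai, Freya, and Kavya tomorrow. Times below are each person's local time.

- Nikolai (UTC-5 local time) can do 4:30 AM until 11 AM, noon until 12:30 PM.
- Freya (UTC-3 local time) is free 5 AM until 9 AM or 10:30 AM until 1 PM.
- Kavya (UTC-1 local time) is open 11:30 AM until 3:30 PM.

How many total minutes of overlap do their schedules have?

150

Nikolai in UTC: 09:30-16:00, 17:00-17:30 (add 5h to convert from UTC-5).
Freya in UTC: 08:00-12:00, 13:30-16:00 (add 3h to convert from UTC-3).
Kavya in UTC: 12:30-16:30 (add 1h to convert from UTC-1).
Nikolai ∩ Freya: 09:30-12:00, 13:30-16:00.
Nikolai ∩ Freya ∩ Kavya: 13:30-16:00.
Those are the intersection windows.
That's a single block of 150 minutes.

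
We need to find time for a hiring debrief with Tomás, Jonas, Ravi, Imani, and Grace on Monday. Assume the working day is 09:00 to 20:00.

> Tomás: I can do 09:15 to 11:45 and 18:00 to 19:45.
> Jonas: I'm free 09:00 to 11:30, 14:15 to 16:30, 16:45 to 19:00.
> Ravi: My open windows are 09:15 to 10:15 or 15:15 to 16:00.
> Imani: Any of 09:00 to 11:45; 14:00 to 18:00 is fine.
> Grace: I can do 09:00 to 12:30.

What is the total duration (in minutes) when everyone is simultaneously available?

60

Tomás ∩ Jonas: 09:15-11:30, 18:00-19:00.
Tomás ∩ Jonas ∩ Ravi: 09:15-10:15.
Tomás ∩ Jonas ∩ Ravi ∩ Imani: 09:15-10:15.
Tomás ∩ Jonas ∩ Ravi ∩ Imani ∩ Grace: 09:15-10:15.
That's a single block of 60 minutes.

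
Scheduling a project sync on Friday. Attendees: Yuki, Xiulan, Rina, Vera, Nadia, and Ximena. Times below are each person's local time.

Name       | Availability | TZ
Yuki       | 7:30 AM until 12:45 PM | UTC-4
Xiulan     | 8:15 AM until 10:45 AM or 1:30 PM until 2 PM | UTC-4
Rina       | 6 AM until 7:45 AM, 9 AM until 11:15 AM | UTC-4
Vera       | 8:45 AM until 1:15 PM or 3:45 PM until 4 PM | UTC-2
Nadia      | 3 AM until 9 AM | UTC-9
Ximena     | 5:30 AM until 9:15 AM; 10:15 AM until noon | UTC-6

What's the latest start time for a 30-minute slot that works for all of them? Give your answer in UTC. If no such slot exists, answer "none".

14:15

Yuki in UTC: 11:30-16:45 (add 4h to convert from UTC-4).
Xiulan in UTC: 12:15-14:45, 17:30-18:00 (add 4h to convert from UTC-4).
Rina in UTC: 10:00-11:45, 13:00-15:15 (add 4h to convert from UTC-4).
Vera in UTC: 10:45-15:15, 17:45-18:00 (add 2h to convert from UTC-2).
Nadia in UTC: 12:00-18:00 (add 9h to convert from UTC-9).
Ximena in UTC: 11:30-15:15, 16:15-18:00 (add 6h to convert from UTC-6).
Yuki ∩ Xiulan: 12:15-14:45.
Yuki ∩ Xiulan ∩ Rina: 13:00-14:45.
Yuki ∩ Xiulan ∩ Rina ∩ Vera: 13:00-14:45.
Yuki ∩ Xiulan ∩ Rina ∩ Vera ∩ Nadia: 13:00-14:45.
Yuki ∩ Xiulan ∩ Rina ∩ Vera ∩ Nadia ∩ Ximena: 13:00-14:45.
The last common window of at least 30 minutes is 13:00-14:45; a 30-minute meeting can start as late as 14:15 and still end by 14:45.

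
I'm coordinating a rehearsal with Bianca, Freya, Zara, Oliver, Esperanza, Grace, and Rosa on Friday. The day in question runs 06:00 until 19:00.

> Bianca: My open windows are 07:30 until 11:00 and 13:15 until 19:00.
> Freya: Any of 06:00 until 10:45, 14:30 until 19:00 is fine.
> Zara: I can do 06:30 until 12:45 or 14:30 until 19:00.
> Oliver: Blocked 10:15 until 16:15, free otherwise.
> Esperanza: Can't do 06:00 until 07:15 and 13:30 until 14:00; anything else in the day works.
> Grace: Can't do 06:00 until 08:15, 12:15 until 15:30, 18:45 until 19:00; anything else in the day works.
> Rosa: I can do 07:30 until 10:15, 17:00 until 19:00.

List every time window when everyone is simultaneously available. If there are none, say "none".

Bianca free: 07:30-11:00, 13:15-19:00.
Freya free: 06:00-10:45, 14:30-19:00.
Zara free: 06:30-12:45, 14:30-19:00.
Oliver free: 06:00-10:15, 16:15-19:00 (invert busy blocks within the working day).
Esperanza free: 07:15-13:30, 14:00-19:00 (invert busy blocks within the working day).
Grace free: 08:15-12:15, 15:30-18:45 (invert busy blocks within the working day).
Rosa free: 07:30-10:15, 17:00-19:00.
Bianca ∩ Freya: 07:30-10:45, 14:30-19:00.
Bianca ∩ Freya ∩ Zara: 07:30-10:45, 14:30-19:00.
Bianca ∩ Freya ∩ Zara ∩ Oliver: 07:30-10:15, 16:15-19:00.
Bianca ∩ Freya ∩ Zara ∩ Oliver ∩ Esperanza: 07:30-10:15, 16:15-19:00.
Bianca ∩ Freya ∩ Zara ∩ Oliver ∩ Esperanza ∩ Grace: 08:15-10:15, 16:15-18:45.
Bianca ∩ Freya ∩ Zara ∩ Oliver ∩ Esperanza ∩ Grace ∩ Rosa: 08:15-10:15, 17:00-18:45.
So the common availability across everyone is 08:15-10:15, 17:00-18:45.

08:15-10:15, 17:00-18:45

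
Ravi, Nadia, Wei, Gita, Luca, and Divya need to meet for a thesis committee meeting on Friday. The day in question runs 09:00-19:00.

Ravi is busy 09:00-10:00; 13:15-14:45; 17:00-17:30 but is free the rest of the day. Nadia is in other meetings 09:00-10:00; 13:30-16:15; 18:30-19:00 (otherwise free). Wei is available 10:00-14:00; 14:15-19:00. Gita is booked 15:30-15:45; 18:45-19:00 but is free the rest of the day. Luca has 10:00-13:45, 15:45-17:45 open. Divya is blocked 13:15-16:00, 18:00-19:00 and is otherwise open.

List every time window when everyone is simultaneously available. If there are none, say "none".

Ravi free: 10:00-13:15, 14:45-17:00, 17:30-19:00 (invert busy blocks within the working day).
Nadia free: 10:00-13:30, 16:15-18:30 (invert busy blocks within the working day).
Wei free: 10:00-14:00, 14:15-19:00.
Gita free: 09:00-15:30, 15:45-18:45 (invert busy blocks within the working day).
Luca free: 10:00-13:45, 15:45-17:45.
Divya free: 09:00-13:15, 16:00-18:00 (invert busy blocks within the working day).
Ravi ∩ Nadia: 10:00-13:15, 16:15-17:00, 17:30-18:30.
Ravi ∩ Nadia ∩ Wei: 10:00-13:15, 16:15-17:00, 17:30-18:30.
Ravi ∩ Nadia ∩ Wei ∩ Gita: 10:00-13:15, 16:15-17:00, 17:30-18:30.
Ravi ∩ Nadia ∩ Wei ∩ Gita ∩ Luca: 10:00-13:15, 16:15-17:00, 17:30-17:45.
Ravi ∩ Nadia ∩ Wei ∩ Gita ∩ Luca ∩ Divya: 10:00-13:15, 16:15-17:00, 17:30-17:45.

10:00-13:15, 16:15-17:00, 17:30-17:45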